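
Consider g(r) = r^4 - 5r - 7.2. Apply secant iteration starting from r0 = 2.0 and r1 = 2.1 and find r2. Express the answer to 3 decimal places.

g(2.0) = -1.20000, g(2.1) = 1.74810
r2 = 2.10000 − 1.74810·(2.10000 − 2.00000) / (1.74810 − (-1.20000)) = 2.10000 − (0.17481)/(2.94810) = 2.04070

2.041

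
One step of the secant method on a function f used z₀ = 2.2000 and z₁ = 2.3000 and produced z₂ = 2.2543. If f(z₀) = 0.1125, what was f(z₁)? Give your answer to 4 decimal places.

The secant line through (2.2000, 0.1125) and (2.3000, f(z₁)) crosses zero at z₂ = 2.2543.
So (2.2000, 0.1125), (2.3000, f(z₁)), (2.2543, 0) are collinear:
f(z₁) = 0.1125 · (2.3000 − 2.2543) / (2.2000 − 2.2543) = 0.1125 · (0.045700)/(-0.054300) = -0.094682

-0.0947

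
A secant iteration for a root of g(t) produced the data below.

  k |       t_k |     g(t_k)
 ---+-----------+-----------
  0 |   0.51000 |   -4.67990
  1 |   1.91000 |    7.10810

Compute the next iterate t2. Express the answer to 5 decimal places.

1.06581

t2 = 1.91000 − 7.10810·(1.91000 − 0.51000) / (7.10810 − (-4.67990))
   = 1.91000 − (9.9513400)/(11.7880000) = 1.0658076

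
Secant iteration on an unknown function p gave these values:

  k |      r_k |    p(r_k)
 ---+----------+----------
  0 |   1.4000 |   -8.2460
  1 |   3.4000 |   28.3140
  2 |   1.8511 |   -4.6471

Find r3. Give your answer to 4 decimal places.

r3 = 1.8511 − (-4.6471)·(1.8511 − 3.4000) / (-4.6471 − 28.3140)
   = 1.8511 − (7.197893)/(-32.961100) = 2.069475

2.0695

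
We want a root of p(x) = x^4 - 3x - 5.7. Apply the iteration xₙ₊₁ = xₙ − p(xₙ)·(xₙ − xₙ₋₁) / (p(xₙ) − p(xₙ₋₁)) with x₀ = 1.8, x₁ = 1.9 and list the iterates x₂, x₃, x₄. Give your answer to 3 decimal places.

p(1.8) = -0.60240, p(1.9) = 1.63210
x₂ = 1.90000 − 1.63210·(1.90000 − 1.80000) / (1.63210 − (-0.60240)) = 1.90000 − (0.16321)/(2.23450) = 1.82696
p(1.82696) = -0.04011
x₃ = 1.82696 − (-0.04011)·(1.82696 − 1.90000) / (-0.04011 − 1.63210) = 1.82696 − (0.00293)/(-1.67221) = 1.82871
p(1.82871) = -0.00257
x₄ = 1.82871 − (-0.00257)·(1.82871 − 1.82696) / (-0.00257 − (-0.04011)) = 1.82871 − (0.00000)/(0.03754) = 1.82883

1.827, 1.829, 1.829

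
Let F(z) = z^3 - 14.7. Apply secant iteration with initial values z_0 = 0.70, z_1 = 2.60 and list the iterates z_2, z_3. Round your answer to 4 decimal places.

F(0.70) = -14.357000, F(2.60) = 2.876000
z_2 = 2.600000 − 2.876000·(2.600000 − 0.700000) / (2.876000 − (-14.357000)) = 2.600000 − (5.464400)/(17.233000) = 2.282911
F(2.282911) = -2.802197
z_3 = 2.282911 − (-2.802197)·(2.282911 − 2.600000) / (-2.802197 − 2.876000) = 2.282911 − (0.888547)/(-5.678197) = 2.439395

2.2829, 2.4394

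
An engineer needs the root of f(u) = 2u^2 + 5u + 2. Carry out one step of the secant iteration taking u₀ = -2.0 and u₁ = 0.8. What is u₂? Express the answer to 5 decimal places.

-2.00000

f(-2.0) = 0.0000000, f(0.8) = 7.2800000
u₂ = 0.8000000 − 7.2800000·(0.8000000 − (-2.0000000)) / (7.2800000 − 0.0000000) = 0.8000000 − (20.3840000)/(7.2800000) = -2.0000000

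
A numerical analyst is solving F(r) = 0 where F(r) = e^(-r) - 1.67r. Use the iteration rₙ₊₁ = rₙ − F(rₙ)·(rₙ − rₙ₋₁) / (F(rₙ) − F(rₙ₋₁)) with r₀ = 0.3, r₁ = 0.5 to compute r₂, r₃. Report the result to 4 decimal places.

F(0.3) = 0.239818, F(0.5) = -0.228469
r₂ = 0.500000 − (-0.228469)·(0.500000 − 0.300000) / (-0.228469 − 0.239818) = 0.500000 − (-0.045694)/(-0.468288) = 0.402423
F(0.402423) = -0.003350
r₃ = 0.402423 − (-0.003350)·(0.402423 − 0.500000) / (-0.003350 − (-0.228469)) = 0.402423 − (0.000327)/(0.225120) = 0.400972

0.4024, 0.4010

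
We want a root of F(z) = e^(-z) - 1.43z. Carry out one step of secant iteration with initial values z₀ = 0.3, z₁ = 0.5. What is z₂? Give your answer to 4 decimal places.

F(0.3) = 0.311818, F(0.5) = -0.108469
z₂ = 0.500000 − (-0.108469)·(0.500000 − 0.300000) / (-0.108469 − 0.311818) = 0.500000 − (-0.021694)/(-0.420288) = 0.448383

0.4484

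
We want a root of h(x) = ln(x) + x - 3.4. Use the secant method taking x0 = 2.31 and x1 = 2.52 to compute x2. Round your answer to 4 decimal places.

2.4887

h(2.31) = -0.252752, h(2.52) = 0.044259
x2 = 2.520000 − 0.044259·(2.520000 − 2.310000) / (0.044259 − (-0.252752)) = 2.520000 − (0.009294)/(0.297011) = 2.488707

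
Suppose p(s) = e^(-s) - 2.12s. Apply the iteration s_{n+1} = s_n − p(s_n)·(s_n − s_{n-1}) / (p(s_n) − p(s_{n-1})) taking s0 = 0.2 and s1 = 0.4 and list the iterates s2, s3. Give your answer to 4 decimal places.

0.3379, 0.3368

p(0.2) = 0.394731, p(0.4) = -0.177680
s2 = 0.400000 − (-0.177680)·(0.400000 − 0.200000) / (-0.177680 − 0.394731) = 0.400000 − (-0.035536)/(-0.572411) = 0.337919
p(0.337919) = -0.003134
s3 = 0.337919 − (-0.003134)·(0.337919 − 0.400000) / (-0.003134 − (-0.177680)) = 0.337919 − (0.000195)/(0.174546) = 0.336804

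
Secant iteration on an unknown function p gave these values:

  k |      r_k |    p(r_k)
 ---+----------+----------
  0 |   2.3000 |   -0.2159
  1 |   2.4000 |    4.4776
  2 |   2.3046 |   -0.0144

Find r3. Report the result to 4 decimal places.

2.3049

r3 = 2.3046 − (-0.0144)·(2.3046 − 2.4000) / (-0.0144 − 4.4776)
   = 2.3046 − (0.001374)/(-4.492000) = 2.304906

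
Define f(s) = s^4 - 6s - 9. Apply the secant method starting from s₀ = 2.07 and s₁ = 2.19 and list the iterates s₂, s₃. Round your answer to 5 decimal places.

2.16361, 2.16554

f(2.07) = -3.0596320, f(2.19) = 0.8625752
s₂ = 2.1900000 − 0.8625752·(2.1900000 − 2.0700000) / (0.8625752 − (-3.0596320)) = 2.1900000 − (0.1035090)/(3.9222072) = 2.1636095
f(2.1636095) = -0.0679669
s₃ = 2.1636095 − (-0.0679669)·(2.1636095 − 2.1900000) / (-0.0679669 − 0.8625752) = 2.1636095 − (0.0017937)/(-0.9305421) = 2.1655371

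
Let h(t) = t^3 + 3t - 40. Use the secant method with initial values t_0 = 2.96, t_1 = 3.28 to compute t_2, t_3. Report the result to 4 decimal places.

3.1209, 3.1280

h(2.96) = -5.185664, h(3.28) = 5.127552
t_2 = 3.280000 − 5.127552·(3.280000 − 2.960000) / (5.127552 − (-5.185664)) = 3.280000 − (1.640817)/(10.313216) = 3.120902
h(3.120902) = -0.239631
t_3 = 3.120902 − (-0.239631)·(3.120902 − 3.280000) / (-0.239631 − 5.127552) = 3.120902 − (0.038125)/(-5.367183) = 3.128005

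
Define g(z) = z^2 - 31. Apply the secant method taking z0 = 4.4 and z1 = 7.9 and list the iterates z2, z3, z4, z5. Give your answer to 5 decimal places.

g(4.4) = -11.6400000, g(7.9) = 31.4100000
z2 = 7.9000000 − 31.4100000·(7.9000000 − 4.4000000) / (31.4100000 − (-11.6400000)) = 7.9000000 − (109.9350000)/(43.0500000) = 5.3463415
g(5.3463415) = -2.4166330
z3 = 5.3463415 − (-2.4166330)·(5.3463415 − 7.9000000) / (-2.4166330 − 31.4100000) = 5.3463415 − (6.1712554)/(-33.8266330) = 5.5287792
g(5.5287792) = -0.4326002
z4 = 5.5287792 − (-0.4326002)·(5.5287792 − 5.3463415) / (-0.4326002 − (-2.4166330)) = 5.5287792 − (-0.0789226)/(1.9840327) = 5.5685581
g(5.5685581) = 0.0088395
z5 = 5.5685581 − 0.0088395·(5.5685581 − 5.5287792) / (0.0088395 − (-0.4326002)) = 5.5685581 − (0.0003516)/(0.4414398) = 5.5677616

5.34634, 5.52878, 5.56856, 5.56776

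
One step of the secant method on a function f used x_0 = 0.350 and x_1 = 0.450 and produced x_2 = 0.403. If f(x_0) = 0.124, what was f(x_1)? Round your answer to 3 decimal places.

-0.110

The secant line through (0.350, 0.124) and (0.450, f(x_1)) crosses zero at x_2 = 0.403.
So (0.350, 0.124), (0.450, f(x_1)), (0.403, 0) are collinear:
f(x_1) = 0.124 · (0.450 − 0.403) / (0.350 − 0.403) = 0.124 · (0.04700)/(-0.05300) = -0.10996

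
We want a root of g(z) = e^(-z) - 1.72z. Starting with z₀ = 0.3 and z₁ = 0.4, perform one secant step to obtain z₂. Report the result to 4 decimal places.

g(0.3) = 0.224818, g(0.4) = -0.017680
z₂ = 0.400000 − (-0.017680)·(0.400000 − 0.300000) / (-0.017680 − 0.224818) = 0.400000 − (-0.001768)/(-0.242498) = 0.392709

0.3927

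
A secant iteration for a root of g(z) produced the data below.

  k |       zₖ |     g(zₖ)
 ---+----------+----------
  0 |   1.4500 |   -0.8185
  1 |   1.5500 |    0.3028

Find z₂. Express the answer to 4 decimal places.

z₂ = 1.5500 − 0.3028·(1.5500 − 1.4500) / (0.3028 − (-0.8185))
   = 1.5500 − (0.030280)/(1.121300) = 1.522996

1.5230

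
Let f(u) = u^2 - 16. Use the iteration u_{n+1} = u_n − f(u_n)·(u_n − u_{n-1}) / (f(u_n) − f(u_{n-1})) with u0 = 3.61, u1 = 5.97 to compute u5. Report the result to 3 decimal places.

4.000

f(3.61) = -2.96790, f(5.97) = 19.64090
u2 = 5.97000 − 19.64090·(5.97000 − 3.61000) / (19.64090 − (-2.96790)) = 5.97000 − (46.35252)/(22.60880) = 3.91980
f(3.91980) = -0.63515
u3 = 3.91980 − (-0.63515)·(3.91980 − 5.97000) / (-0.63515 − 19.64090) = 3.91980 − (1.30219)/(-20.27605) = 3.98402
f(3.98402) = -0.12755
u4 = 3.98402 − (-0.12755)·(3.98402 − 3.91980) / (-0.12755 − (-0.63515)) = 3.98402 − (-0.00819)/(0.50761) = 4.00016
f(4.00016) = 0.00130
u5 = 4.00016 − 0.00130·(4.00016 − 3.98402) / (0.00130 − (-0.12755)) = 4.00016 − (0.00002)/(0.12884) = 4.00000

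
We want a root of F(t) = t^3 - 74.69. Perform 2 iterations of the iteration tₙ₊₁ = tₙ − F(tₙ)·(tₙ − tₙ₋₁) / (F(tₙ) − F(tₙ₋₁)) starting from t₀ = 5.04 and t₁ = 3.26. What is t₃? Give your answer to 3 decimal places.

F(5.04) = 53.33406, F(3.26) = -40.04402
t₂ = 3.26000 − (-40.04402)·(3.26000 − 5.04000) / (-40.04402 − 53.33406) = 3.26000 − (71.27836)/(-93.37809) = 4.02333
F(4.02333) = -9.56358
t₃ = 4.02333 − (-9.56358)·(4.02333 − 3.26000) / (-9.56358 − (-40.04402)) = 4.02333 − (-7.30018)/(30.48044) = 4.26283

4.263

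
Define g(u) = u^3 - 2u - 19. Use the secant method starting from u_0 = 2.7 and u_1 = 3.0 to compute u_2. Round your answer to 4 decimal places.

g(2.7) = -4.717000, g(3.0) = 2.000000
u_2 = 3.000000 − 2.000000·(3.000000 − 2.700000) / (2.000000 − (-4.717000)) = 3.000000 − (0.600000)/(6.717000) = 2.910674

2.9107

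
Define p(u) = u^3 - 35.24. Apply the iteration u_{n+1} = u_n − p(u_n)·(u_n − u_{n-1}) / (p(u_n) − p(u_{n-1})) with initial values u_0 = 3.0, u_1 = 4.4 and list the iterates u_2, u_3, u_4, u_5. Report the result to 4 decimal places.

3.1983, 3.2561, 3.2791, 3.2785

p(3.0) = -8.240000, p(4.4) = 49.944000
u_2 = 4.400000 − 49.944000·(4.400000 − 3.000000) / (49.944000 − (-8.240000)) = 4.400000 − (69.921600)/(58.184000) = 3.198268
p(3.198268) = -2.525192
u_3 = 3.198268 − (-2.525192)·(3.198268 − 4.400000) / (-2.525192 − 49.944000) = 3.198268 − (3.034605)/(-52.469192) = 3.256103
p(3.256103) = -0.718107
u_4 = 3.256103 − (-0.718107)·(3.256103 − 3.198268) / (-0.718107 − (-2.525192)) = 3.256103 − (-0.041532)/(1.807085) = 3.279087
p(3.279087) = 0.018080
u_5 = 3.279087 − 0.018080·(3.279087 − 3.256103) / (0.018080 − (-0.718107)) = 3.279087 − (0.000416)/(0.736187) = 3.278522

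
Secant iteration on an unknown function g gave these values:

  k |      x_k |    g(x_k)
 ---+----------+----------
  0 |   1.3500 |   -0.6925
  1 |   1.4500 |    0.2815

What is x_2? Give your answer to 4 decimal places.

1.4211

x_2 = 1.4500 − 0.2815·(1.4500 − 1.3500) / (0.2815 − (-0.6925))
   = 1.4500 − (0.028150)/(0.974000) = 1.421099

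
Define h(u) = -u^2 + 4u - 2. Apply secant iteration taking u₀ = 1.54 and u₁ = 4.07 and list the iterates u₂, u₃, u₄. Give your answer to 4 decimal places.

h(1.54) = 1.788400, h(4.07) = -2.284900
u₂ = 4.070000 − (-2.284900)·(4.070000 − 1.540000) / (-2.284900 − 1.788400) = 4.070000 − (-5.780797)/(-4.073300) = 2.650807
h(2.650807) = 1.576450
u₃ = 2.650807 − 1.576450·(2.650807 − 4.070000) / (1.576450 − (-2.284900)) = 2.650807 − (-2.237286)/(3.861350) = 3.230213
h(3.230213) = 0.486577
u₄ = 3.230213 − 0.486577·(3.230213 − 2.650807) / (0.486577 − 1.576450) = 3.230213 − (0.281925)/(-1.089873) = 3.488890

2.6508, 3.2302, 3.4889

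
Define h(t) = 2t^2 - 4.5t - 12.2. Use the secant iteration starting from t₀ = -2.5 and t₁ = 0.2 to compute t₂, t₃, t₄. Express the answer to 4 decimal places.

h(-2.5) = 11.550000, h(0.2) = -13.020000
t₂ = 0.200000 − (-13.020000)·(0.200000 − (-2.500000)) / (-13.020000 − 11.550000) = 0.200000 − (-35.154000)/(-24.570000) = -1.230769
h(-1.230769) = -3.631953
t₃ = -1.230769 − (-3.631953)·(-1.230769 − 0.200000) / (-3.631953 − (-13.020000)) = -1.230769 − (5.196486)/(9.388047) = -1.784291
h(-1.784291) = 2.196695
t₄ = -1.784291 − 2.196695·(-1.784291 − (-1.230769)) / (2.196695 − (-3.631953)) = -1.784291 − (-1.215918)/(5.828648) = -1.575680

-1.2308, -1.7843, -1.5757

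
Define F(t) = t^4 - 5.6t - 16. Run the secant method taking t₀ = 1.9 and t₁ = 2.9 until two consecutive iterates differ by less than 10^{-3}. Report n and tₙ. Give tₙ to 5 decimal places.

n = 6, tₙ = 2.32049

F(1.9) = -13.6079000, F(2.9) = 38.4881000
t₂ = 2.9000000 − 38.4881000·(1.0000000)/(52.0960000) = 2.1612082;  |Δ| = 0.7387918
F(2.1612082) = -6.2861998
t₃ = 2.1612082 − (-6.2861998)·(-0.7387918)/(-44.7742998) = 2.2649327;  |Δ| = 0.1037245
F(2.2649327) = -2.3675432
t₄ = 2.2649327 − (-2.3675432)·(0.1037245)/(3.9186566) = 2.3276002;  |Δ| = 0.0626675
F(2.3276002) = 0.3171561
t₅ = 2.3276002 − 0.3171561·(0.0626675)/(2.6846993) = 2.3201970;  |Δ| = 0.0074032
F(2.3201970) = -0.0130343
t₆ = 2.3201970 − (-0.0130343)·(-0.0074032)/(-0.3301904) = 2.3204892;  |Δ| = 0.0002922
|t₆ − t₅| = 0.0002922 < 10^{-3}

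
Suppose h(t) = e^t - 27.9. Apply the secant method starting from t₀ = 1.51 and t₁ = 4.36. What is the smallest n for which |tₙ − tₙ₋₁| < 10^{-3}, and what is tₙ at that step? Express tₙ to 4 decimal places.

n = 8, tₙ = 3.3286

h(1.51) = -23.373269, h(4.36) = 50.357134
t₂ = 4.360000 − 50.357134·(2.850000)/(73.730404) = 2.413478;  |Δ| = 1.946522
h(2.413478) = -16.727245
t₃ = 2.413478 − (-16.727245)·(-1.946522)/(-67.084379) = 2.898836;  |Δ| = 0.485358
h(2.898836) = -9.746991
t₄ = 2.898836 − (-9.746991)·(0.485358)/(6.980254) = 3.576574;  |Δ| = 0.677738
h(3.576574) = 7.850848
t₅ = 3.576574 − 7.850848·(0.677738)/(17.597839) = 3.274218;  |Δ| = 0.302356
h(3.274218) = -1.477450
t₆ = 3.274218 − (-1.477450)·(-0.302356)/(-9.328298) = 3.322106;  |Δ| = 0.047888
h(3.322106) = -0.181333
t₇ = 3.322106 − (-0.181333)·(0.047888)/(1.296117) = 3.328806;  |Δ| = 0.006700
h(3.328806) = 0.005000
t₈ = 3.328806 − 0.005000·(0.006700)/(0.186333) = 3.328626;  |Δ| = 0.000180
|t₈ − t₇| = 0.000180 < 10^{-3}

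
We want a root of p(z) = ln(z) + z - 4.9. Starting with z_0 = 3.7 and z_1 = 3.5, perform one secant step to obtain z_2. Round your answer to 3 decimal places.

3.615

p(3.7) = 0.10833, p(3.5) = -0.14724
z_2 = 3.50000 − (-0.14724)·(3.50000 − 3.70000) / (-0.14724 − 0.10833) = 3.50000 − (0.02945)/(-0.25557) = 3.61522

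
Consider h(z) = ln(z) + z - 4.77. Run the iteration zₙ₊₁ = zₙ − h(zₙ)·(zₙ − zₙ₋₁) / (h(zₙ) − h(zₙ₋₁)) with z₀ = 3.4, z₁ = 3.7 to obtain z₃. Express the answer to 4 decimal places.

3.5134

h(3.4) = -0.146225, h(3.7) = 0.238333
z₂ = 3.700000 − 0.238333·(3.700000 − 3.400000) / (0.238333 − (-0.146225)) = 3.700000 − (0.071500)/(0.384557) = 3.514072
h(3.514072) = 0.000848
z₃ = 3.514072 − 0.000848·(3.514072 − 3.700000) / (0.000848 − 0.238333) = 3.514072 − (-0.000158)/(-0.237485) = 3.513409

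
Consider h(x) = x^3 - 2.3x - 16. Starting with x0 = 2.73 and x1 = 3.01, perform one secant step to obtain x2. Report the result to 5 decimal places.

2.81616

h(2.73) = -1.9325830, h(3.01) = 4.3479010
x2 = 3.0100000 − 4.3479010·(3.0100000 − 2.7300000) / (4.3479010 − (-1.9325830)) = 3.0100000 − (1.2174123)/(6.2804840) = 2.8161595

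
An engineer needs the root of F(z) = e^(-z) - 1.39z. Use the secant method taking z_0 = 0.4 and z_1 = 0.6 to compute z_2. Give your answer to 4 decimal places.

F(0.4) = 0.114320, F(0.6) = -0.285188
z_2 = 0.600000 − (-0.285188)·(0.600000 − 0.400000) / (-0.285188 − 0.114320) = 0.600000 − (-0.057038)/(-0.399508) = 0.457230

0.4572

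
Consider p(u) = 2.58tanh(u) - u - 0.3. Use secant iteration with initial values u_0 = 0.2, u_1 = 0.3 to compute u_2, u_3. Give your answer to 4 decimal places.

p(0.2) = 0.009228, p(0.3) = 0.151587
u_2 = 0.300000 − 0.151587·(0.300000 − 0.200000) / (0.151587 − 0.009228) = 0.300000 − (0.015159)/(0.142358) = 0.193518
p(0.193518) = -0.000383
u_3 = 0.193518 − (-0.000383)·(0.193518 − 0.300000) / (-0.000383 − 0.151587) = 0.193518 − (0.000041)/(-0.151969) = 0.193786

0.1935, 0.1938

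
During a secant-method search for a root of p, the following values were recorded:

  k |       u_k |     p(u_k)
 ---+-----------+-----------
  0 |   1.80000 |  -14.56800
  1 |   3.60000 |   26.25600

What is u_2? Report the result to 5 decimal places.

u_2 = 3.60000 − 26.25600·(3.60000 − 1.80000) / (26.25600 − (-14.56800))
   = 3.60000 − (47.2608000)/(40.8240000) = 2.4423280

2.44233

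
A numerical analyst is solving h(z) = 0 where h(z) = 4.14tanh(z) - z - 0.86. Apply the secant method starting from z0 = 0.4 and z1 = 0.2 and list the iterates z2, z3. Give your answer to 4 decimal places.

h(0.4) = 0.312989, h(0.2) = -0.242866
z2 = 0.200000 − (-0.242866)·(0.200000 − 0.400000) / (-0.242866 − 0.312989) = 0.200000 − (0.048573)/(-0.555855) = 0.287385
h(0.287385) = 0.010681
z3 = 0.287385 − 0.010681·(0.287385 − 0.200000) / (0.010681 − (-0.242866)) = 0.287385 − (0.000933)/(0.253547) = 0.283704

0.2874, 0.2837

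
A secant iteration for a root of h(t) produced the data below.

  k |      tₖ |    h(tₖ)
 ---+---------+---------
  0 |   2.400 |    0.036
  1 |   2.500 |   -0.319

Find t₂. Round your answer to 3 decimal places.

2.410

t₂ = 2.500 − (-0.319)·(2.500 − 2.400) / (-0.319 − 0.036)
   = 2.500 − (-0.03190)/(-0.35500) = 2.41014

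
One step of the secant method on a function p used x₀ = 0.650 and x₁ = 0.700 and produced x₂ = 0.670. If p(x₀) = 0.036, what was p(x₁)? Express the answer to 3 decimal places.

The secant line through (0.650, 0.036) and (0.700, p(x₁)) crosses zero at x₂ = 0.670.
So (0.650, 0.036), (0.700, p(x₁)), (0.670, 0) are collinear:
p(x₁) = 0.036 · (0.700 − 0.670) / (0.650 − 0.670) = 0.036 · (0.03000)/(-0.02000) = -0.05400

-0.054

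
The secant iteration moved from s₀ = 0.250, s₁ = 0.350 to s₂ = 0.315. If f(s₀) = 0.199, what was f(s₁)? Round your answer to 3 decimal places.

The secant line through (0.250, 0.199) and (0.350, f(s₁)) crosses zero at s₂ = 0.315.
So (0.250, 0.199), (0.350, f(s₁)), (0.315, 0) are collinear:
f(s₁) = 0.199 · (0.350 − 0.315) / (0.250 − 0.315) = 0.199 · (0.03500)/(-0.06500) = -0.10715

-0.107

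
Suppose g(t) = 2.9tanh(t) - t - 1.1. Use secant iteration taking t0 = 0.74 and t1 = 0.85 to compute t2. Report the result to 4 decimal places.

0.7645

g(0.74) = -0.015479, g(0.85) = 0.054101
t2 = 0.850000 − 0.054101·(0.850000 − 0.740000) / (0.054101 − (-0.015479)) = 0.850000 − (0.005951)/(0.069580) = 0.764471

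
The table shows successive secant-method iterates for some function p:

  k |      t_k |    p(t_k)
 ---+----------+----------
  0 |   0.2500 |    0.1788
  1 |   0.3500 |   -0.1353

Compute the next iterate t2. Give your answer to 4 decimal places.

0.3069

t2 = 0.3500 − (-0.1353)·(0.3500 − 0.2500) / (-0.1353 − 0.1788)
   = 0.3500 − (-0.013530)/(-0.314100) = 0.306925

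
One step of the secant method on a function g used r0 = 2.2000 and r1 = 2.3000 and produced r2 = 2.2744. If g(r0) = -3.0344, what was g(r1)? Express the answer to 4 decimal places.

1.0441

The secant line through (2.2000, -3.0344) and (2.3000, g(r1)) crosses zero at r2 = 2.2744.
So (2.2000, -3.0344), (2.3000, g(r1)), (2.2744, 0) are collinear:
g(r1) = -3.0344 · (2.3000 − 2.2744) / (2.2000 − 2.2744) = -3.0344 · (0.025600)/(-0.074400) = 1.044095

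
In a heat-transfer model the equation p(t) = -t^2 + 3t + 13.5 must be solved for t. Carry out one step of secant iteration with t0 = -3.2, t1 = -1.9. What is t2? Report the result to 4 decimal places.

-2.4173

p(-3.2) = -6.340000, p(-1.9) = 4.190000
t2 = -1.900000 − 4.190000·(-1.900000 − (-3.200000)) / (4.190000 − (-6.340000)) = -1.900000 − (5.447000)/(10.530000) = -2.417284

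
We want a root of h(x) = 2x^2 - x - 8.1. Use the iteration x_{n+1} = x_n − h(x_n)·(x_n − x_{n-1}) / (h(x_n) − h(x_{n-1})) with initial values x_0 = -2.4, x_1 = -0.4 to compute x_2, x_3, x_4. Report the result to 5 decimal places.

-1.51818, -1.92594, -1.76818

h(-2.4) = 5.8200000, h(-0.4) = -7.3800000
x_2 = -0.4000000 − (-7.3800000)·(-0.4000000 − (-2.4000000)) / (-7.3800000 − 5.8200000) = -0.4000000 − (-14.7600000)/(-13.2000000) = -1.5181818
h(-1.5181818) = -1.9720661
x_3 = -1.5181818 − (-1.9720661)·(-1.5181818 − (-0.4000000)) / (-1.9720661 − (-7.3800000)) = -1.5181818 − (2.2051285)/(5.4079339) = -1.9259398
h(-1.9259398) = 1.2444285
x_4 = -1.9259398 − 1.2444285·(-1.9259398 − (-1.5181818)) / (1.2444285 − (-1.9720661)) = -1.9259398 − (-0.5074257)/(3.2164946) = -1.7681825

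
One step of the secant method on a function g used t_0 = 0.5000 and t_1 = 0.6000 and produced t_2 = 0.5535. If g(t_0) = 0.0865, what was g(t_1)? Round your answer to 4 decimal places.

The secant line through (0.5000, 0.0865) and (0.6000, g(t_1)) crosses zero at t_2 = 0.5535.
So (0.5000, 0.0865), (0.6000, g(t_1)), (0.5535, 0) are collinear:
g(t_1) = 0.0865 · (0.6000 − 0.5535) / (0.5000 − 0.5535) = 0.0865 · (0.046500)/(-0.053500) = -0.075182

-0.0752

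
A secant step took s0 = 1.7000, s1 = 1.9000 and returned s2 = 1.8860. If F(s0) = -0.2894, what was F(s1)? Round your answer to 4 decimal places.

The secant line through (1.7000, -0.2894) and (1.9000, F(s1)) crosses zero at s2 = 1.8860.
So (1.7000, -0.2894), (1.9000, F(s1)), (1.8860, 0) are collinear:
F(s1) = -0.2894 · (1.9000 − 1.8860) / (1.7000 − 1.8860) = -0.2894 · (0.014000)/(-0.186000) = 0.021783

0.0218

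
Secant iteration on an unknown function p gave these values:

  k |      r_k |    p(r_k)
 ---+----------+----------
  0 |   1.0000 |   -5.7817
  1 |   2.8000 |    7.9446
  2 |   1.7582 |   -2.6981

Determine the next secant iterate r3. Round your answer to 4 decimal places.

r3 = 1.7582 − (-2.6981)·(1.7582 − 2.8000) / (-2.6981 − 7.9446)
   = 1.7582 − (2.810881)/(-10.642700) = 2.022313

2.0223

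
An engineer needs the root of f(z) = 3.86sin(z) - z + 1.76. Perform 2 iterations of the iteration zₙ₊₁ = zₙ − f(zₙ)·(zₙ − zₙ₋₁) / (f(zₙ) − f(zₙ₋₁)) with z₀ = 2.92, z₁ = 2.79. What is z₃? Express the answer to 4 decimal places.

f(2.92) = -0.311635, f(2.79) = 0.299359
z₂ = 2.790000 − 0.299359·(2.790000 − 2.920000) / (0.299359 − (-0.311635)) = 2.790000 − (-0.038917)/(0.610994) = 2.853694
f(2.853694) = 0.002307
z₃ = 2.853694 − 0.002307·(2.853694 − 2.790000) / (0.002307 − 0.299359) = 2.853694 − (0.000147)/(-0.297052) = 2.854189

2.8542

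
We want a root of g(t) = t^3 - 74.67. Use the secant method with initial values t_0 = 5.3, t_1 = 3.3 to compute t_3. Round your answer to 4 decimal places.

g(5.3) = 74.207000, g(3.3) = -38.733000
t_2 = 3.300000 − (-38.733000)·(3.300000 − 5.300000) / (-38.733000 − 74.207000) = 3.300000 − (77.466000)/(-112.940000) = 3.985904
g(3.985904) = -11.344225
t_3 = 3.985904 − (-11.344225)·(3.985904 − 3.300000) / (-11.344225 − (-38.733000)) = 3.985904 − (-7.781050)/(27.388775) = 4.270000

4.2700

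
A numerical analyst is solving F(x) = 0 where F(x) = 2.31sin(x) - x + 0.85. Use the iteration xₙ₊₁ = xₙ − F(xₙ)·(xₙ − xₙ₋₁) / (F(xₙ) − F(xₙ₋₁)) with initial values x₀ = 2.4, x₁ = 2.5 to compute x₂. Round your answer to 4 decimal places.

2.4037

F(2.4) = 0.010320, F(2.5) = -0.267529
x₂ = 2.500000 − (-0.267529)·(2.500000 − 2.400000) / (-0.267529 − 0.010320) = 2.500000 − (-0.026753)/(-0.277849) = 2.403714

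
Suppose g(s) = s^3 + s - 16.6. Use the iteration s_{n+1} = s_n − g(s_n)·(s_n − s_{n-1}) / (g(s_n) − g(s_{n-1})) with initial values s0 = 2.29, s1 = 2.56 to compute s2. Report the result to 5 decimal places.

g(2.29) = -2.3010110, g(2.56) = 2.7372160
s2 = 2.5600000 − 2.7372160·(2.5600000 − 2.2900000) / (2.7372160 − (-2.3010110)) = 2.5600000 − (0.7390483)/(5.0382270) = 2.4133118

2.41331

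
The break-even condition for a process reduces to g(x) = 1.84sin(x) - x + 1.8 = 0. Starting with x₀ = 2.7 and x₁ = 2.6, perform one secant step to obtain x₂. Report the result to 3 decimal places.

g(2.7) = -0.11362, g(2.6) = 0.14852
x₂ = 2.60000 − 0.14852·(2.60000 − 2.70000) / (0.14852 − (-0.11362)) = 2.60000 − (-0.01485)/(0.26214) = 2.65666

2.657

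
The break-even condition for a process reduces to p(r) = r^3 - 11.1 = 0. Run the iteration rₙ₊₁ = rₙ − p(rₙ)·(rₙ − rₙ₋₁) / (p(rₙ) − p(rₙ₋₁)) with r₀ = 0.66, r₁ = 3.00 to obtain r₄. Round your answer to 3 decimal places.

p(0.66) = -10.81250, p(3.00) = 15.90000
r₂ = 3.00000 − 15.90000·(3.00000 − 0.66000) / (15.90000 − (-10.81250)) = 3.00000 − (37.20600)/(26.71250) = 1.60717
p(1.60717) = -6.94869
r₃ = 1.60717 − (-6.94869)·(1.60717 − 3.00000) / (-6.94869 − 15.90000) = 1.60717 − (9.67836)/(-22.84869) = 2.03075
p(2.03075) = -2.72525
r₄ = 2.03075 − (-2.72525)·(2.03075 − 1.60717) / (-2.72525 − (-6.94869)) = 2.03075 − (-1.15437)/(4.22344) = 2.30408

2.304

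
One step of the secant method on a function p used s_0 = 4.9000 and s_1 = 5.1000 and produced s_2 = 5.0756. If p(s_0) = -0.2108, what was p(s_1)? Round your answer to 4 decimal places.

0.0293

The secant line through (4.9000, -0.2108) and (5.1000, p(s_1)) crosses zero at s_2 = 5.0756.
So (4.9000, -0.2108), (5.1000, p(s_1)), (5.0756, 0) are collinear:
p(s_1) = -0.2108 · (5.1000 − 5.0756) / (4.9000 − 5.0756) = -0.2108 · (0.024400)/(-0.175600) = 0.029291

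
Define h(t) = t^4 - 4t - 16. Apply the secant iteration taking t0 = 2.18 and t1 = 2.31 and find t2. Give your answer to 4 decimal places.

2.2317

h(2.18) = -2.134694, h(2.31) = 3.233963
t2 = 2.310000 − 3.233963·(2.310000 − 2.180000) / (3.233963 − (-2.134694)) = 2.310000 − (0.420415)/(5.368657) = 2.231691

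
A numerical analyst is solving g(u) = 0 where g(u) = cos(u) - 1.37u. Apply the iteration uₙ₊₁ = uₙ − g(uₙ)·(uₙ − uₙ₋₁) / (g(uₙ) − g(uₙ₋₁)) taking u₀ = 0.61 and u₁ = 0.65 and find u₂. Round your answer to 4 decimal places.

g(0.61) = -0.016052, g(0.65) = -0.094416
u₂ = 0.650000 − (-0.094416)·(0.650000 − 0.610000) / (-0.094416 − (-0.016052)) = 0.650000 − (-0.003777)/(-0.078364) = 0.601806

0.6018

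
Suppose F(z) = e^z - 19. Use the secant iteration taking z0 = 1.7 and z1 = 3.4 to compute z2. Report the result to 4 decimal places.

F(1.7) = -13.526053, F(3.4) = 10.964100
z2 = 3.400000 − 10.964100·(3.400000 − 1.700000) / (10.964100 − (-13.526053)) = 3.400000 − (18.638970)/(24.490153) = 2.638920

2.6389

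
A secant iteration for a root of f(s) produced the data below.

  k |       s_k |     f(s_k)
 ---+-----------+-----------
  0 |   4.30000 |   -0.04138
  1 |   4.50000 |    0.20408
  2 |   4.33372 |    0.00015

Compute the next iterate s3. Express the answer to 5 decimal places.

s3 = 4.33372 − 0.00015·(4.33372 − 4.50000) / (0.00015 − 0.20408)
   = 4.33372 − (-0.0000249)/(-0.2039300) = 4.3335977

4.33360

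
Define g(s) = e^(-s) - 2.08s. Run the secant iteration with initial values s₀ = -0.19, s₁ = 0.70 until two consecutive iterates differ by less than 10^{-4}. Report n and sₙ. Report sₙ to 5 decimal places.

g(-0.19) = 1.6044496, g(0.70) = -0.9594147
s₂ = 0.7000000 − (-0.9594147)·(0.8900000)/(-2.5638643) = 0.3669562;  |Δ| = 0.3330438
g(0.3669562) = -0.0704289
s₃ = 0.3669562 − (-0.0704289)·(-0.3330438)/(0.8889858) = 0.3405712;  |Δ| = 0.0263850
g(0.3405712) = 0.0029758
s₄ = 0.3405712 − 0.0029758·(-0.0263850)/(0.0734048) = 0.3416408;  |Δ| = 0.0010697
g(0.3416408) = -0.0000095
s₅ = 0.3416408 − (-0.0000095)·(0.0010697)/(-0.0029854) = 0.3416374;  |Δ| = 0.0000034
|s₅ − s₄| = 0.0000034 < 10^{-4}

n = 5, sₙ = 0.34164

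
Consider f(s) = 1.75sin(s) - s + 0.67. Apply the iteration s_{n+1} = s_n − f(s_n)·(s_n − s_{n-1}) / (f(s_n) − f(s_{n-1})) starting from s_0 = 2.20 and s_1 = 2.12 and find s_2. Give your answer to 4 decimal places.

f(2.20) = -0.115131, f(2.12) = 0.042646
s_2 = 2.120000 − 0.042646·(2.120000 − 2.200000) / (0.042646 − (-0.115131)) = 2.120000 − (-0.003412)/(0.157777) = 2.141623

2.1416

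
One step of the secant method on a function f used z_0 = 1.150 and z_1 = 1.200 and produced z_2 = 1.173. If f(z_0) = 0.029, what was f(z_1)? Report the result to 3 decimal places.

-0.034

The secant line through (1.150, 0.029) and (1.200, f(z_1)) crosses zero at z_2 = 1.173.
So (1.150, 0.029), (1.200, f(z_1)), (1.173, 0) are collinear:
f(z_1) = 0.029 · (1.200 − 1.173) / (1.150 − 1.173) = 0.029 · (0.02700)/(-0.02300) = -0.03404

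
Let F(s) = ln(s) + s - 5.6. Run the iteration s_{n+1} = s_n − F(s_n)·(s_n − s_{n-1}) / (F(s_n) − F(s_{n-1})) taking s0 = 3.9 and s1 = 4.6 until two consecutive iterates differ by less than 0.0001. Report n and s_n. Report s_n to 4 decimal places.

F(3.9) = -0.339023, F(4.6) = 0.526056
s2 = 4.600000 − 0.526056·(0.700000)/(0.865080) = 4.174329;  |Δ| = 0.425671
F(4.174329) = 0.003283
s3 = 4.174329 − 0.003283·(-0.425671)/(-0.522774) = 4.171656;  |Δ| = 0.002673
F(4.171656) = -0.000031
s4 = 4.171656 − (-0.000031)·(-0.002673)/(-0.003313) = 4.171681;  |Δ| = 0.000025
|s4 − s3| = 0.000025 < 0.0001

n = 4, s_n = 4.1717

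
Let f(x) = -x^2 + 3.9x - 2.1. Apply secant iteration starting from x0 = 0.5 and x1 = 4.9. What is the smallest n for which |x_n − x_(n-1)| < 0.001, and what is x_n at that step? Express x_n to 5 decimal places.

n = 8, x_n = 0.64520

f(0.5) = -0.4000000, f(4.9) = -7.0000000
x2 = 4.9000000 − (-7.0000000)·(4.4000000)/(-6.6000000) = 0.2333333;  |Δ| = 4.6666667
f(0.2333333) = -1.2444444
x3 = 0.2333333 − (-1.2444444)·(-4.6666667)/(5.7555556) = -0.7756757;  |Δ| = 1.0090090
f(-0.7756757) = -5.7268079
x4 = -0.7756757 − (-5.7268079)·(-1.0090090)/(-4.4823634) = 0.5134658;  |Δ| = 1.2891415
f(0.5134658) = -0.3611304
x5 = 0.5134658 − (-0.3611304)·(1.2891415)/(5.3656775) = 0.6002299;  |Δ| = 0.0867641
f(0.6002299) = -0.1193792
x6 = 0.6002299 − (-0.1193792)·(0.0867641)/(0.2417512) = 0.6430749;  |Δ| = 0.0428450
f(0.6430749) = -0.0055531
x7 = 0.6430749 − (-0.0055531)·(0.0428450)/(0.1138261) = 0.6451652;  |Δ| = 0.0020902
f(0.6451652) = -0.0000939
x8 = 0.6451652 − (-0.0000939)·(0.0020902)/(0.0054592) = 0.6452011;  |Δ| = 0.0000360
|x8 − x7| = 0.0000360 < 0.001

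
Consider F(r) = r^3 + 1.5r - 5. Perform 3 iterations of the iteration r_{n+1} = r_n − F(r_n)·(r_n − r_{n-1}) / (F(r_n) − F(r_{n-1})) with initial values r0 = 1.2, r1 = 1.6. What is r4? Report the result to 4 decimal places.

1.4209

F(1.2) = -1.472000, F(1.6) = 1.496000
r2 = 1.600000 − 1.496000·(1.600000 − 1.200000) / (1.496000 − (-1.472000)) = 1.600000 − (0.598400)/(2.968000) = 1.398383
F(1.398383) = -0.167924
r3 = 1.398383 − (-0.167924)·(1.398383 − 1.600000) / (-0.167924 − 1.496000) = 1.398383 − (0.033856)/(-1.663924) = 1.418730
F(1.418730) = -0.016292
r4 = 1.418730 − (-0.016292)·(1.418730 − 1.398383) / (-0.016292 − (-0.167924)) = 1.418730 − (-0.000331)/(0.151632) = 1.420916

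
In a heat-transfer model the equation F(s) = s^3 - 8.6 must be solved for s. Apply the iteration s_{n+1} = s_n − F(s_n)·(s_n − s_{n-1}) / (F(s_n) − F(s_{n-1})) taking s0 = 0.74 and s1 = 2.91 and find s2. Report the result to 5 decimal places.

F(0.74) = -8.1947760, F(2.91) = 16.0421710
s2 = 2.9100000 − 16.0421710·(2.9100000 − 0.7400000) / (16.0421710 − (-8.1947760)) = 2.9100000 − (34.8115111)/(24.2369470) = 1.4737007

1.47370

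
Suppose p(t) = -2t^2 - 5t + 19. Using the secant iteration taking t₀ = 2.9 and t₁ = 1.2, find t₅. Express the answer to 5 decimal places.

2.07603

p(2.9) = -12.3200000, p(1.2) = 10.1200000
t₂ = 1.2000000 − 10.1200000·(1.2000000 − 2.9000000) / (10.1200000 − (-12.3200000)) = 1.2000000 − (-17.2040000)/(22.4400000) = 1.9666667
p(1.9666667) = 1.4311111
t₃ = 1.9666667 − 1.4311111·(1.9666667 − 1.2000000) / (1.4311111 − 10.1200000) = 1.9666667 − (1.0971852)/(-8.6888889) = 2.0929412
p(2.0929412) = -0.2255114
t₄ = 2.0929412 − (-0.2255114)·(2.0929412 − 1.9666667) / (-0.2255114 − 1.4311111) = 2.0929412 − (-0.0284763)/(-1.6566225) = 2.0757518
p(2.0757518) = 0.0037502
t₅ = 2.0757518 − 0.0037502·(2.0757518 − 2.0929412) / (0.0037502 − (-0.2255114)) = 2.0757518 − (-0.0000645)/(0.2292616) = 2.0760330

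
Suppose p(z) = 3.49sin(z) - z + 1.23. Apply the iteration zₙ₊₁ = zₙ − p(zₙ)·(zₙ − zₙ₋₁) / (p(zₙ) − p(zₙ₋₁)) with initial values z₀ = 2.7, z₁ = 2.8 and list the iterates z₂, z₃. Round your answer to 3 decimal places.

2.705, 2.705

p(2.7) = 0.02156, p(2.8) = -0.40089
z₂ = 2.80000 − (-0.40089)·(2.80000 − 2.70000) / (-0.40089 − 0.02156) = 2.80000 − (-0.04009)/(-0.42245) = 2.70510
p(2.70510) = 0.00033
z₃ = 2.70510 − 0.00033·(2.70510 − 2.80000) / (0.00033 − (-0.40089)) = 2.70510 − (-0.00003)/(0.40123) = 2.70518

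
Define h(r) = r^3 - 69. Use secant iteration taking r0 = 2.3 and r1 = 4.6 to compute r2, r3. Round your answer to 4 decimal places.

h(2.3) = -56.833000, h(4.6) = 28.336000
r2 = 4.600000 − 28.336000·(4.600000 − 2.300000) / (28.336000 − (-56.833000)) = 4.600000 − (65.172800)/(85.169000) = 3.834783
h(3.834783) = -12.607383
r3 = 3.834783 − (-12.607383)·(3.834783 − 4.600000) / (-12.607383 − 28.336000) = 3.834783 − (9.647389)/(-40.943383) = 4.070410

3.8348, 4.0704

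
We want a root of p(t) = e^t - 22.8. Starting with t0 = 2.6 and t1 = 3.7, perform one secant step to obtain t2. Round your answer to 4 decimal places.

2.9806

p(2.6) = -9.336262, p(3.7) = 17.647304
t2 = 3.700000 − 17.647304·(3.700000 − 2.600000) / (17.647304 − (-9.336262)) = 3.700000 − (19.412035)/(26.983566) = 2.980598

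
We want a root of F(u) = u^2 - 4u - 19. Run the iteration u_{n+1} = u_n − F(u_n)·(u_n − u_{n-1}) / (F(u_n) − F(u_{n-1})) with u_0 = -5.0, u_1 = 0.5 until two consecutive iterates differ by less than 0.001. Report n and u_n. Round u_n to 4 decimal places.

n = 7, u_n = -2.7958

F(-5.0) = 26.000000, F(0.5) = -20.750000
u_2 = 0.500000 − (-20.750000)·(5.500000)/(-46.750000) = -1.941176;  |Δ| = 2.441176
F(-1.941176) = -7.467128
u_3 = -1.941176 − (-7.467128)·(-2.441176)/(13.282872) = -3.313514;  |Δ| = 1.372337
F(-3.313514) = 5.233426
u_4 = -3.313514 − 5.233426·(-1.372337)/(12.700554) = -2.748024;  |Δ| = 0.565489
F(-2.748024) = -0.456264
u_5 = -2.748024 − (-0.456264)·(0.565489)/(-5.689690) = -2.793372;  |Δ| = 0.045347
F(-2.793372) = -0.023587
u_6 = -2.793372 − (-0.023587)·(-0.045347)/(0.432677) = -2.795844;  |Δ| = 0.002472
F(-2.795844) = 0.000118
u_7 = -2.795844 − 0.000118·(-0.002472)/(0.023705) = -2.795832;  |Δ| = 0.000012
|u_7 − u_6| = 0.000012 < 0.001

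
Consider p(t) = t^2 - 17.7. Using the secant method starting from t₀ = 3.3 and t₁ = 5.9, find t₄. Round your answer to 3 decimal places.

p(3.3) = -6.81000, p(5.9) = 17.11000
t₂ = 5.90000 − 17.11000·(5.90000 − 3.30000) / (17.11000 − (-6.81000)) = 5.90000 − (44.48600)/(23.92000) = 4.04022
p(4.04022) = -1.37664
t₃ = 4.04022 − (-1.37664)·(4.04022 − 5.90000) / (-1.37664 − 17.11000) = 4.04022 − (2.56026)/(-18.48664) = 4.17871
p(4.17871) = -0.23839
t₄ = 4.17871 − (-0.23839)·(4.17871 − 4.04022) / (-0.23839 − (-1.37664)) = 4.17871 − (-0.03301)/(1.13826) = 4.20771

4.208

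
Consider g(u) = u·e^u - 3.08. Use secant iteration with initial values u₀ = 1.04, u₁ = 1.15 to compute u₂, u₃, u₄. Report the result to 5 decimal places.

1.06195, 1.06334, 1.06343

g(1.04) = -0.1376143, g(1.15) = 0.5519218
u₂ = 1.1500000 − 0.5519218·(1.1500000 − 1.0400000) / (0.5519218 − (-0.1376143)) = 1.1500000 − (0.0607114)/(0.6895362) = 1.0619533
g(1.0619533) = -0.0088159
u₃ = 1.0619533 − (-0.0088159)·(1.0619533 − 1.1500000) / (-0.0088159 − 0.5519218) = 1.0619533 − (0.0007762)/(-0.5607377) = 1.0633375
g(1.0633375) = -0.0005527
u₄ = 1.0633375 − (-0.0005527)·(1.0633375 − 1.0619533) / (-0.0005527 − (-0.0088159)) = 1.0633375 − (-0.0000008)/(0.0082631) = 1.0634301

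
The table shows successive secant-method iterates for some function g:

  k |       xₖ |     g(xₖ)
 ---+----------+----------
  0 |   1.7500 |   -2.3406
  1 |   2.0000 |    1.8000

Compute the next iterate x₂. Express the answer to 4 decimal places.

x₂ = 2.0000 − 1.8000·(2.0000 − 1.7500) / (1.8000 − (-2.3406))
   = 2.0000 − (0.450000)/(4.140600) = 1.891320

1.8913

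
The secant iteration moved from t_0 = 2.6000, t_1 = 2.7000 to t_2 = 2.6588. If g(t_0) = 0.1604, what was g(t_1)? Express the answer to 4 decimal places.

-0.1124

The secant line through (2.6000, 0.1604) and (2.7000, g(t_1)) crosses zero at t_2 = 2.6588.
So (2.6000, 0.1604), (2.7000, g(t_1)), (2.6588, 0) are collinear:
g(t_1) = 0.1604 · (2.7000 − 2.6588) / (2.6000 − 2.6588) = 0.1604 · (0.041200)/(-0.058800) = -0.112389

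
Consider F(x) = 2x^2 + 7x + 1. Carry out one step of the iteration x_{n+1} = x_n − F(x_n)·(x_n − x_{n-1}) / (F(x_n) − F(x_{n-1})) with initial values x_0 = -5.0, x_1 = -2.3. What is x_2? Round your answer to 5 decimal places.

-2.89474

F(-5.0) = 16.0000000, F(-2.3) = -4.5200000
x_2 = -2.3000000 − (-4.5200000)·(-2.3000000 − (-5.0000000)) / (-4.5200000 − 16.0000000) = -2.3000000 − (-12.2040000)/(-20.5200000) = -2.8947368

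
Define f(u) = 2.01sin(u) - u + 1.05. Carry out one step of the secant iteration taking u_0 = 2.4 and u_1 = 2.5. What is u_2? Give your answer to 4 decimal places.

2.4030

f(2.4) = 0.007681, f(2.5) = -0.247071
u_2 = 2.500000 − (-0.247071)·(2.500000 − 2.400000) / (-0.247071 − 0.007681) = 2.500000 − (-0.024707)/(-0.254752) = 2.403015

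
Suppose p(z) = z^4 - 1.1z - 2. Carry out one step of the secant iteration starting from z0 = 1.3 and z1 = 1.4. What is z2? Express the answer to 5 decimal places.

p(1.3) = -0.5739000, p(1.4) = 0.3016000
z2 = 1.4000000 − 0.3016000·(1.4000000 − 1.3000000) / (0.3016000 − (-0.5739000)) = 1.4000000 − (0.0301600)/(0.8755000) = 1.3655511

1.36555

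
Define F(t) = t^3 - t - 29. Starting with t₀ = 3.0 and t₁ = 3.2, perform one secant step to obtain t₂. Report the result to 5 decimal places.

3.17960

F(3.0) = -5.0000000, F(3.2) = 0.5680000
t₂ = 3.2000000 − 0.5680000·(3.2000000 − 3.0000000) / (0.5680000 − (-5.0000000)) = 3.2000000 − (0.1136000)/(5.5680000) = 3.1795977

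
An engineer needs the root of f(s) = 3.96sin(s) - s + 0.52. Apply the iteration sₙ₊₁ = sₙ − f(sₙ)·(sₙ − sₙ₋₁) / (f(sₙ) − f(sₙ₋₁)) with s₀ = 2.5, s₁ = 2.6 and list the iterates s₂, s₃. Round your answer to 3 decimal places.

f(2.5) = 0.38995, f(2.6) = -0.03861
s₂ = 2.60000 − (-0.03861)·(2.60000 − 2.50000) / (-0.03861 − 0.38995) = 2.60000 − (-0.00386)/(-0.42856) = 2.59099
f(2.59099) = 0.00089
s₃ = 2.59099 − 0.00089·(2.59099 − 2.60000) / (0.00089 − (-0.03861)) = 2.59099 − (-0.00001)/(0.03950) = 2.59119

2.591, 2.591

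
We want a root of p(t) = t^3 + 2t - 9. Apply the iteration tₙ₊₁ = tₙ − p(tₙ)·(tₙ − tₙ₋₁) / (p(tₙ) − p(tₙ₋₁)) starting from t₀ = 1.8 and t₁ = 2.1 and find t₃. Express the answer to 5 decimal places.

p(1.8) = 0.4320000, p(2.1) = 4.4610000
t₂ = 2.1000000 − 4.4610000·(2.1000000 − 1.8000000) / (4.4610000 − 0.4320000) = 2.1000000 − (1.3383000)/(4.0290000) = 1.7678332
p(1.7678332) = 0.0605593
t₃ = 1.7678332 − 0.0605593·(1.7678332 − 2.1000000) / (0.0605593 − 4.4610000) = 1.7678332 − (-0.0201158)/(-4.4004407) = 1.7632619

1.76326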